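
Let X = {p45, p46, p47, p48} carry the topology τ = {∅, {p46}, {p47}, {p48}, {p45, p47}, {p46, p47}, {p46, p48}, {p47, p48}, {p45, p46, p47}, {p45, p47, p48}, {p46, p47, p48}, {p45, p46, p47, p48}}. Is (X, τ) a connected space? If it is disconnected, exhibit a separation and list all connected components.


(X, τ) is disconnected; components = [{p46}, {p48}, {p45, p47}].

Find clopen sets (U ∈ τ with X ∖ U ∈ τ):
  U = ∅, X ∖ U = {p45, p46, p47, p48} — both open, so U is clopen.
  U = {p46}, X ∖ U = {p45, p47, p48} — both open, so U is clopen.
  U = {p48}, X ∖ U = {p45, p46, p47} — both open, so U is clopen.
  U = {p45, p47}, X ∖ U = {p46, p48} — both open, so U is clopen.
  U = {p46, p48}, X ∖ U = {p45, p47} — both open, so U is clopen.
  U = {p45, p46, p47}, X ∖ U = {p48} — both open, so U is clopen.
  U = {p45, p47, p48}, X ∖ U = {p46} — both open, so U is clopen.
  U = {p45, p46, p47, p48}, X ∖ U = ∅ — both open, so U is clopen.
Nontrivial clopen(s) exist: e.g. {p45, p46, p47}. So (X, τ) is disconnected.
Compute connected components by grouping points that agree on all clopens:
  component: {p46}
  component: {p48}
  component: {p45, p47}


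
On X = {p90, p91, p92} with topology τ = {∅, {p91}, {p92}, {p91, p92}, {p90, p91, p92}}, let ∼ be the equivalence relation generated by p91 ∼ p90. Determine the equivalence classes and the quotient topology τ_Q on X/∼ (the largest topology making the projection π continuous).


X/∼ = {[p90=p91], [p92]}; |τ_Q| = 3.

Equivalence classes: [p90=p91], [p92].
Quotient map π: X → X/∼ sends p90 ↦ [p90=p91], p91 ↦ [p90=p91], p92 ↦ [p92].
For each subset V ⊆ X/∼, compute π^{-1}(V) ⊆ X and check whether π^{-1}(V) ∈ τ. V is open in τ_Q iff π^{-1}(V) ∈ τ.
  V = {}: π^{-1}(V) = ∅ ∈ τ ✓.
  V = {[p90=p91]}: π^{-1}(V) = {p90, p91} ∉ τ ✗.
  V = {[p92]}: π^{-1}(V) = {p92} ∈ τ ✓.
  V = {[p90=p91], [p92]}: π^{-1}(V) = {p90, p91, p92} ∈ τ ✓.
Open sets in the quotient: τ_Q = {{}, {[p92]}, {[p90=p91], [p92]}} (3 elements).


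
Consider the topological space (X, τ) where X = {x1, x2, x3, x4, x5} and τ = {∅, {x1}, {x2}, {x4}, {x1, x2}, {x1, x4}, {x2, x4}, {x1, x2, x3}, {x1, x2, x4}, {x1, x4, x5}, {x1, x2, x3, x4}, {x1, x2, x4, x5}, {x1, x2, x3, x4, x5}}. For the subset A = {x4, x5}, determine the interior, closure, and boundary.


int(A) = {x4}, cl(A) = {x4, x5}, ∂A = {x5}.

Closed sets in (X, τ) are complements of opens:
  closed(X, τ) = {∅, {x3}, {x5}, {x2, x3}, {x3, x5}, {x4, x5}, {x1, x3, x5}, {x2, x3, x5}, {x3, x4, x5}, {x1, x2, x3, x5}, {x1, x3, x4, x5}, {x2, x3, x4, x5}, {x1, x2, x3, x4, x5}}.
int(A) = ⋃ {U ∈ τ : U ⊆ A}. Opens contained in A: ∅, {x4}.
Taking the union of these: int(A) = {x4}.
cl(A) = ⋂ {C closed : A ⊆ C}. Closed sets containing A: {x4, x5}, {x3, x4, x5}, {x1, x3, x4, x5}, {x2, x3, x4, x5}, {x1, x2, x3, x4, x5}.
Intersecting these: cl(A) = {x4, x5}.
∂A = cl(A) ∖ int(A) = {x4, x5} ∖ {x4} = {x5}.


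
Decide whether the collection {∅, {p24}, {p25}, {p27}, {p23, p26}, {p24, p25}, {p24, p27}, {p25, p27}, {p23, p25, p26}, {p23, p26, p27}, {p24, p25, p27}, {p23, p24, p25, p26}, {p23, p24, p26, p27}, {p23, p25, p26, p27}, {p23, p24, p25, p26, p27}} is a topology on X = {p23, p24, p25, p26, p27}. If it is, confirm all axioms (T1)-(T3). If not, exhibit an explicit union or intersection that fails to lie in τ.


τ is NOT a topology on X.

Axiom (T1): ∅ ∈ τ? Yes; X ∈ τ? Yes.
Axiom (T2/T3): check pairwise unions and intersections of members of τ.
Counterexample for (T2): {p24} ∪ {p23, p26} = {p23, p24, p26} ∉ τ. Therefore τ is NOT a topology.


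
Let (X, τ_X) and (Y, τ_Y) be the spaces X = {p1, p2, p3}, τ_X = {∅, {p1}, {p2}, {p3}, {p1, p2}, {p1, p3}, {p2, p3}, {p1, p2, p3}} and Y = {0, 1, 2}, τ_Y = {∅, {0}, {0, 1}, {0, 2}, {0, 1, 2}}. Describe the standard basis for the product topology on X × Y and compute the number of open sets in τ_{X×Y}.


Basis B = {∅ × ∅, {p1} × {0}, {p2} × {0}, {p3} × {0}, {p1} × {0, 1}, {p1} × {0, 2}, {p1, p2} × {0}, {p1, p3} × {0}, {p2} × {0, 1}, {p2} × {0, 2}, {p2, p3} × {0}, {p3} × {0, 1}, {p3} × {0, 2}, {p1} × {0, 1, 2}, {p1, p2, p3} × {0}, {p2} × {0, 1, 2}, {p3} × {0, 1, 2}, {p1, p2} × {0, 1}, {p1, p3} × {0, 1}, {p1, p2} × {0, 2}, {p1, p3} × {0, 2}, {p2, p3} × {0, 1}, {p2, p3} × {0, 2}, {p1, p2} × {0, 1, 2}, {p1, p3} × {0, 1, 2}, {p1, p2, p3} × {0, 1}, {p1, p2, p3} × {0, 2}, {p2, p3} × {0, 1, 2}, {p1, p2, p3} × {0, 1, 2}}; |τ_{X×Y}| = 125.

Enumerate products U × V with U ∈ τ_X, V ∈ τ_Y (deduplicated):
  ∅ × ∅ = {} (∅)
  {p1} × {0} = {(p1,0)}
  {p2} × {0} = {(p2,0)}
  {p3} × {0} = {(p3,0)}
  {p1} × {0, 1} = {(p1,0), (p1,1)}
  {p1} × {0, 2} = {(p1,0), (p1,2)}
  {p1, p2} × {0} = {(p1,0), (p2,0)}
  {p1, p3} × {0} = {(p1,0), (p3,0)}
  {p2} × {0, 1} = {(p2,0), (p2,1)}
  {p2} × {0, 2} = {(p2,0), (p2,2)}
  {p2, p3} × {0} = {(p2,0), (p3,0)}
  {p3} × {0, 1} = {(p3,0), (p3,1)}
  {p3} × {0, 2} = {(p3,0), (p3,2)}
  {p1} × {0, 1, 2} = {(p1,0), (p1,1), (p1,2)}
  {p1, p2, p3} × {0} = {(p1,0), (p2,0), (p3,0)}
  {p2} × {0, 1, 2} = {(p2,0), (p2,1), (p2,2)}
  {p3} × {0, 1, 2} = {(p3,0), (p3,1), (p3,2)}
  {p1, p2} × {0, 1} = {(p1,0), (p1,1), (p2,0), (p2,1)}
  {p1, p3} × {0, 1} = {(p1,0), (p1,1), (p3,0), (p3,1)}
  {p1, p2} × {0, 2} = {(p1,0), (p1,2), (p2,0), (p2,2)}
  {p1, p3} × {0, 2} = {(p1,0), (p1,2), (p3,0), (p3,2)}
  {p2, p3} × {0, 1} = {(p2,0), (p2,1), (p3,0), (p3,1)}
  {p2, p3} × {0, 2} = {(p2,0), (p2,2), (p3,0), (p3,2)}
  {p1, p2} × {0, 1, 2} = {(p1,0), (p1,1), (p1,2), (p2,0), (p2,1), (p2,2)}
  {p1, p3} × {0, 1, 2} = {(p1,0), (p1,1), (p1,2), (p3,0), (p3,1), (p3,2)}
  {p1, p2, p3} × {0, 1} = {(p1,0), (p1,1), (p2,0), (p2,1), (p3,0), (p3,1)}
  {p1, p2, p3} × {0, 2} = {(p1,0), (p1,2), (p2,0), (p2,2), (p3,0), (p3,2)}
  {p2, p3} × {0, 1, 2} = {(p2,0), (p2,1), (p2,2), (p3,0), (p3,1), (p3,2)}
  {p1, p2, p3} × {0, 1, 2} = {(p1,0), (p1,1), (p1,2), (p2,0), (p2,1), (p2,2), (p3,0), (p3,1), (p3,2)}
These 29 distinct sets form the basis B.
Close under arbitrary unions to get τ_{X×Y}; counting gives |τ_{X×Y}| = 125.


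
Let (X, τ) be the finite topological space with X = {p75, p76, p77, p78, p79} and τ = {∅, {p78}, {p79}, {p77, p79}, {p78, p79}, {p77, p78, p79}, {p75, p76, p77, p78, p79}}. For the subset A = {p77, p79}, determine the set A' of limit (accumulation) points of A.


A' = {p75, p76, p77}

For each x ∈ X, list the open sets U ∈ τ with x ∈ U, then check whether U ∩ (A ∖ {x}) ≠ ∅ for every such U.
  x = p75: opens ∋ x are {p75, p76, p77, p78, p79}; each meets A ∖ {p75}, so x IS a limit point.
  x = p76: opens ∋ x are {p75, p76, p77, p78, p79}; each meets A ∖ {p76}, so x IS a limit point.
  x = p77: opens ∋ x are {p77, p79}, {p77, p78, p79}, {p75, p76, p77, p78, p79}; each meets A ∖ {p77}, so x IS a limit point.
  x = p78: open {p78} ∋ x has {p78} ∩ (A ∖ {p78}) = ∅, so x is NOT a limit point.
  x = p79: open {p79} ∋ x has {p79} ∩ (A ∖ {p79}) = ∅, so x is NOT a limit point.
Collecting: A' = {p75, p76, p77}.


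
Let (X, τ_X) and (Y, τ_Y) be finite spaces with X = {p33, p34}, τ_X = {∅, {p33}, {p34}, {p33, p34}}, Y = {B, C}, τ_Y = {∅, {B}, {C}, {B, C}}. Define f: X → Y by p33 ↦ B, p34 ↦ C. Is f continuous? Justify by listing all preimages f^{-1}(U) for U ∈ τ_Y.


f IS continuous.

Compute f^{-1}(U) for each U ∈ τ_Y:
  U = ∅: f^{-1}(U) = ∅ ∈ τ_X ✓.
  U = {B}: f^{-1}(U) = {p33} ∈ τ_X ✓.
  U = {C}: f^{-1}(U) = {p34} ∈ τ_X ✓.
  U = {B, C}: f^{-1}(U) = {p33, p34} ∈ τ_X ✓.
Every preimage lies in τ_X, so f IS continuous.


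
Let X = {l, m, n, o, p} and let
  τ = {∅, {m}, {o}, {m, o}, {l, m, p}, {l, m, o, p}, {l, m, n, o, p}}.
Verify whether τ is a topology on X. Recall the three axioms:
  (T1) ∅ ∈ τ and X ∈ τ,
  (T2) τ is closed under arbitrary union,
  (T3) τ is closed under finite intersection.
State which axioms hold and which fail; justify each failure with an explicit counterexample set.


τ IS a topology on X.

Axiom (T1): ∅ ∈ τ? Yes; X ∈ τ? Yes.
Axiom (T2/T3): check pairwise unions and intersections of members of τ.
All pairwise intersections and unions checked — each lies in τ. Therefore τ satisfies (T1), (T2), (T3): it IS a topology on X.


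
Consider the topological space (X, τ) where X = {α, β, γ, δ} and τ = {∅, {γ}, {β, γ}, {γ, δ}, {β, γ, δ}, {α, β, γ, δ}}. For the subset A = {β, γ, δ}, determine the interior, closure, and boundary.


int(A) = {β, γ, δ}, cl(A) = {α, β, γ, δ}, ∂A = {α}.

Closed sets in (X, τ) are complements of opens:
  closed(X, τ) = {∅, {α}, {α, β}, {α, δ}, {α, β, δ}, {α, β, γ, δ}}.
int(A) = ⋃ {U ∈ τ : U ⊆ A}. Opens contained in A: ∅, {γ}, {β, γ}, {γ, δ}, {β, γ, δ}.
Taking the union of these: int(A) = {β, γ, δ}.
cl(A) = ⋂ {C closed : A ⊆ C}. Closed sets containing A: {α, β, γ, δ}.
Intersecting these: cl(A) = {α, β, γ, δ}.
∂A = cl(A) ∖ int(A) = {α, β, γ, δ} ∖ {β, γ, δ} = {α}.


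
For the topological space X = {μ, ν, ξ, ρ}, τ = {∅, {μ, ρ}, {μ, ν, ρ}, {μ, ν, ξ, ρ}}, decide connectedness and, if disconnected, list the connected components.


(X, τ) is connected.

Find clopen sets (U ∈ τ with X ∖ U ∈ τ):
  U = ∅, X ∖ U = {μ, ν, ξ, ρ} — both open, so U is clopen.
  U = {μ, ν, ξ, ρ}, X ∖ U = ∅ — both open, so U is clopen.
Only trivial clopens (∅ and X) exist, so (X, τ) is connected.
Compute connected components by grouping points that agree on all clopens:
  component: {μ, ν, ξ, ρ}


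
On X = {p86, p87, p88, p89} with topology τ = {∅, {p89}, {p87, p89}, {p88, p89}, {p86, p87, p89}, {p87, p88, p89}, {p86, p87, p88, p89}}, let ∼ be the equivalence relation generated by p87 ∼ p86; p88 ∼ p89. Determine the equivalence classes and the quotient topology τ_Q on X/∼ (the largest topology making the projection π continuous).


X/∼ = {[p86=p87], [p88=p89]}; |τ_Q| = 3.

Equivalence classes: [p86=p87], [p88=p89].
Quotient map π: X → X/∼ sends p86 ↦ [p86=p87], p87 ↦ [p86=p87], p88 ↦ [p88=p89], p89 ↦ [p88=p89].
For each subset V ⊆ X/∼, compute π^{-1}(V) ⊆ X and check whether π^{-1}(V) ∈ τ. V is open in τ_Q iff π^{-1}(V) ∈ τ.
  V = {}: π^{-1}(V) = ∅ ∈ τ ✓.
  V = {[p86=p87]}: π^{-1}(V) = {p86, p87} ∉ τ ✗.
  V = {[p88=p89]}: π^{-1}(V) = {p88, p89} ∈ τ ✓.
  V = {[p86=p87], [p88=p89]}: π^{-1}(V) = {p86, p87, p88, p89} ∈ τ ✓.
Open sets in the quotient: τ_Q = {{}, {[p88=p89]}, {[p86=p87], [p88=p89]}} (3 elements).


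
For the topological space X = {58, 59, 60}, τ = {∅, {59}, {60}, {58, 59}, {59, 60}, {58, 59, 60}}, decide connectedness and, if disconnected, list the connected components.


(X, τ) is disconnected; components = [{60}, {58, 59}].

Find clopen sets (U ∈ τ with X ∖ U ∈ τ):
  U = ∅, X ∖ U = {58, 59, 60} — both open, so U is clopen.
  U = {60}, X ∖ U = {58, 59} — both open, so U is clopen.
  U = {58, 59}, X ∖ U = {60} — both open, so U is clopen.
  U = {58, 59, 60}, X ∖ U = ∅ — both open, so U is clopen.
Nontrivial clopen(s) exist: e.g. {60}. So (X, τ) is disconnected.
Compute connected components by grouping points that agree on all clopens:
  component: {60}
  component: {58, 59}


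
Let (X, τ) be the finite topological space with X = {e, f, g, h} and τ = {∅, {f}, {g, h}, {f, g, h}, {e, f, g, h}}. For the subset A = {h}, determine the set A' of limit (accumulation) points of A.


A' = {e, g}

For each x ∈ X, list the open sets U ∈ τ with x ∈ U, then check whether U ∩ (A ∖ {x}) ≠ ∅ for every such U.
  x = e: opens ∋ x are {e, f, g, h}; each meets A ∖ {e}, so x IS a limit point.
  x = f: open {f} ∋ x has {f} ∩ (A ∖ {f}) = ∅, so x is NOT a limit point.
  x = g: opens ∋ x are {g, h}, {f, g, h}, {e, f, g, h}; each meets A ∖ {g}, so x IS a limit point.
  x = h: open {g, h} ∋ x has {g, h} ∩ (A ∖ {h}) = ∅, so x is NOT a limit point.
Collecting: A' = {e, g}.


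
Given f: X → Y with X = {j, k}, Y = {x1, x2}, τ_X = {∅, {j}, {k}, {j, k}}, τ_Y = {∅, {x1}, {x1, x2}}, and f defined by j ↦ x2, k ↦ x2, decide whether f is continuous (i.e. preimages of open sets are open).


f IS continuous.

Compute f^{-1}(U) for each U ∈ τ_Y:
  U = ∅: f^{-1}(U) = ∅ ∈ τ_X ✓.
  U = {x1}: f^{-1}(U) = ∅ ∈ τ_X ✓.
  U = {x1, x2}: f^{-1}(U) = {j, k} ∈ τ_X ✓.
Every preimage lies in τ_X, so f IS continuous.


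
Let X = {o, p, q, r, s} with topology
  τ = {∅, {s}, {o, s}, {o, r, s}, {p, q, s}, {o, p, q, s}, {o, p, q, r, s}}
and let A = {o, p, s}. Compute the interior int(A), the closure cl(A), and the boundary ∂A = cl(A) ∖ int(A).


int(A) = {o, s}, cl(A) = {o, p, q, r, s}, ∂A = {p, q, r}.

Closed sets in (X, τ) are complements of opens:
  closed(X, τ) = {∅, {r}, {o, r}, {p, q}, {p, q, r}, {o, p, q, r}, {o, p, q, r, s}}.
int(A) = ⋃ {U ∈ τ : U ⊆ A}. Opens contained in A: ∅, {s}, {o, s}.
Taking the union of these: int(A) = {o, s}.
cl(A) = ⋂ {C closed : A ⊆ C}. Closed sets containing A: {o, p, q, r, s}.
Intersecting these: cl(A) = {o, p, q, r, s}.
∂A = cl(A) ∖ int(A) = {o, p, q, r, s} ∖ {o, s} = {p, q, r}.


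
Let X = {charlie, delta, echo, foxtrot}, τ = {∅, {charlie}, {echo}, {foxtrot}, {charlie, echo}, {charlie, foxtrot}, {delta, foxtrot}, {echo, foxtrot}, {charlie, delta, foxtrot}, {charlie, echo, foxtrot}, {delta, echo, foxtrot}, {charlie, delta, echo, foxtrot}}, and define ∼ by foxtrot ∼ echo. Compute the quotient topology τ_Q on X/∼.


X/∼ = {[charlie], [delta], [echo=foxtrot]}; |τ_Q| = 6.

Equivalence classes: [charlie], [delta], [echo=foxtrot].
Quotient map π: X → X/∼ sends charlie ↦ [charlie], delta ↦ [delta], echo ↦ [echo=foxtrot], foxtrot ↦ [echo=foxtrot].
For each subset V ⊆ X/∼, compute π^{-1}(V) ⊆ X and check whether π^{-1}(V) ∈ τ. V is open in τ_Q iff π^{-1}(V) ∈ τ.
  V = {}: π^{-1}(V) = ∅ ∈ τ ✓.
  V = {[charlie]}: π^{-1}(V) = {charlie} ∈ τ ✓.
  V = {[delta]}: π^{-1}(V) = {delta} ∉ τ ✗.
  V = {[charlie], [delta]}: π^{-1}(V) = {charlie, delta} ∉ τ ✗.
  V = {[echo=foxtrot]}: π^{-1}(V) = {echo, foxtrot} ∈ τ ✓.
  V = {[charlie], [echo=foxtrot]}: π^{-1}(V) = {charlie, echo, foxtrot} ∈ τ ✓.
  V = {[delta], [echo=foxtrot]}: π^{-1}(V) = {delta, echo, foxtrot} ∈ τ ✓.
  V = {[charlie], [delta], [echo=foxtrot]}: π^{-1}(V) = {charlie, delta, echo, foxtrot} ∈ τ ✓.
Open sets in the quotient: τ_Q = {{}, {[charlie]}, {[echo=foxtrot]}, {[charlie], [echo=foxtrot]}, {[delta], [echo=foxtrot]}, {[charlie], [delta], [echo=foxtrot]}} (6 elements).


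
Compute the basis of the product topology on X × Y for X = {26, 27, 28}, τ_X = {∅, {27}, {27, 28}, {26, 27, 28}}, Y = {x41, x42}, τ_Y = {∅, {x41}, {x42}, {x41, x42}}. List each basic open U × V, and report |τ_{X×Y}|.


Basis B = {∅ × ∅, {27} × {x41}, {27} × {x42}, {27} × {x41, x42}, {27, 28} × {x41}, {27, 28} × {x42}, {26, 27, 28} × {x41}, {26, 27, 28} × {x42}, {27, 28} × {x41, x42}, {26, 27, 28} × {x41, x42}}; |τ_{X×Y}| = 16.

Enumerate products U × V with U ∈ τ_X, V ∈ τ_Y (deduplicated):
  ∅ × ∅ = {} (∅)
  {27} × {x41} = {(27,x41)}
  {27} × {x42} = {(27,x42)}
  {27} × {x41, x42} = {(27,x41), (27,x42)}
  {27, 28} × {x41} = {(27,x41), (28,x41)}
  {27, 28} × {x42} = {(27,x42), (28,x42)}
  {26, 27, 28} × {x41} = {(26,x41), (27,x41), (28,x41)}
  {26, 27, 28} × {x42} = {(26,x42), (27,x42), (28,x42)}
  {27, 28} × {x41, x42} = {(27,x41), (27,x42), (28,x41), (28,x42)}
  {26, 27, 28} × {x41, x42} = {(26,x41), (26,x42), (27,x41), (27,x42), (28,x41), (28,x42)}
These 10 distinct sets form the basis B.
Close under arbitrary unions to get τ_{X×Y}; counting gives |τ_{X×Y}| = 16.


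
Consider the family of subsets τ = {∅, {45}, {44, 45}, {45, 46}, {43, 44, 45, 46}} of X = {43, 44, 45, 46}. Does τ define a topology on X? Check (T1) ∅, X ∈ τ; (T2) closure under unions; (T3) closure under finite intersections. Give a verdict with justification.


τ is NOT a topology on X.

Axiom (T1): ∅ ∈ τ? Yes; X ∈ τ? Yes.
Axiom (T2/T3): check pairwise unions and intersections of members of τ.
Counterexample for (T2): {44, 45} ∪ {45, 46} = {44, 45, 46} ∉ τ. Therefore τ is NOT a topology.


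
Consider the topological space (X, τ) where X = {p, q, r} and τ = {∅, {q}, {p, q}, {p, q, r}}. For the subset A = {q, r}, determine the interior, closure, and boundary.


int(A) = {q}, cl(A) = {p, q, r}, ∂A = {p, r}.

Closed sets in (X, τ) are complements of opens:
  closed(X, τ) = {∅, {r}, {p, r}, {p, q, r}}.
int(A) = ⋃ {U ∈ τ : U ⊆ A}. Opens contained in A: ∅, {q}.
Taking the union of these: int(A) = {q}.
cl(A) = ⋂ {C closed : A ⊆ C}. Closed sets containing A: {p, q, r}.
Intersecting these: cl(A) = {p, q, r}.
∂A = cl(A) ∖ int(A) = {p, q, r} ∖ {q} = {p, r}.


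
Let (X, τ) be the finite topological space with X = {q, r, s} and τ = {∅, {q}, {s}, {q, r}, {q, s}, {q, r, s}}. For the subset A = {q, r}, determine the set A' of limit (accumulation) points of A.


A' = {r}

For each x ∈ X, list the open sets U ∈ τ with x ∈ U, then check whether U ∩ (A ∖ {x}) ≠ ∅ for every such U.
  x = q: open {q} ∋ x has {q} ∩ (A ∖ {q}) = ∅, so x is NOT a limit point.
  x = r: opens ∋ x are {q, r}, {q, r, s}; each meets A ∖ {r}, so x IS a limit point.
  x = s: open {s} ∋ x has {s} ∩ (A ∖ {s}) = ∅, so x is NOT a limit point.
Collecting: A' = {r}.


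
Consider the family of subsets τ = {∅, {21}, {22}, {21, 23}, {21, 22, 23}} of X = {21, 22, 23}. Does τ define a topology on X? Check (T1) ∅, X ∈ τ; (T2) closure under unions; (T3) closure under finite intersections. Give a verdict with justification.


τ is NOT a topology on X.

Axiom (T1): ∅ ∈ τ? Yes; X ∈ τ? Yes.
Axiom (T2/T3): check pairwise unions and intersections of members of τ.
Counterexample for (T2): {21} ∪ {22} = {21, 22} ∉ τ. Therefore τ is NOT a topology.


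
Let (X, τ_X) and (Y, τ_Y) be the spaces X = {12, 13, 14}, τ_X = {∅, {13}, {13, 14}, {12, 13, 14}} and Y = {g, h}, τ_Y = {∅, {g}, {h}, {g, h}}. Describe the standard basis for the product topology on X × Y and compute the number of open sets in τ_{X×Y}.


Basis B = {∅ × ∅, {13} × {g}, {13} × {h}, {13} × {g, h}, {13, 14} × {g}, {13, 14} × {h}, {12, 13, 14} × {g}, {12, 13, 14} × {h}, {13, 14} × {g, h}, {12, 13, 14} × {g, h}}; |τ_{X×Y}| = 16.

Enumerate products U × V with U ∈ τ_X, V ∈ τ_Y (deduplicated):
  ∅ × ∅ = {} (∅)
  {13} × {g} = {(13,g)}
  {13} × {h} = {(13,h)}
  {13} × {g, h} = {(13,g), (13,h)}
  {13, 14} × {g} = {(13,g), (14,g)}
  {13, 14} × {h} = {(13,h), (14,h)}
  {12, 13, 14} × {g} = {(12,g), (13,g), (14,g)}
  {12, 13, 14} × {h} = {(12,h), (13,h), (14,h)}
  {13, 14} × {g, h} = {(13,g), (13,h), (14,g), (14,h)}
  {12, 13, 14} × {g, h} = {(12,g), (12,h), (13,g), (13,h), (14,g), (14,h)}
These 10 distinct sets form the basis B.
Close under arbitrary unions to get τ_{X×Y}; counting gives |τ_{X×Y}| = 16.


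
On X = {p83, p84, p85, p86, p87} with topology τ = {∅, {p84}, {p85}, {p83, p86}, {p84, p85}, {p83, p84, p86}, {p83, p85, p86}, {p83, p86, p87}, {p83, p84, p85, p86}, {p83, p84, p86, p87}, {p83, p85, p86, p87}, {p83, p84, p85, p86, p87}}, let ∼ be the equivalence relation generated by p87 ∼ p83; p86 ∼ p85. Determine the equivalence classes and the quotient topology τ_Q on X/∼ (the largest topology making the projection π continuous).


X/∼ = {[p83=p87], [p84], [p85=p86]}; |τ_Q| = 4.

Equivalence classes: [p83=p87], [p84], [p85=p86].
Quotient map π: X → X/∼ sends p83 ↦ [p83=p87], p84 ↦ [p84], p85 ↦ [p85=p86], p86 ↦ [p85=p86], p87 ↦ [p83=p87].
For each subset V ⊆ X/∼, compute π^{-1}(V) ⊆ X and check whether π^{-1}(V) ∈ τ. V is open in τ_Q iff π^{-1}(V) ∈ τ.
  V = {}: π^{-1}(V) = ∅ ∈ τ ✓.
  V = {[p83=p87]}: π^{-1}(V) = {p83, p87} ∉ τ ✗.
  V = {[p84]}: π^{-1}(V) = {p84} ∈ τ ✓.
  V = {[p83=p87], [p84]}: π^{-1}(V) = {p83, p84, p87} ∉ τ ✗.
  V = {[p85=p86]}: π^{-1}(V) = {p85, p86} ∉ τ ✗.
  V = {[p83=p87], [p85=p86]}: π^{-1}(V) = {p83, p85, p86, p87} ∈ τ ✓.
  V = {[p84], [p85=p86]}: π^{-1}(V) = {p84, p85, p86} ∉ τ ✗.
  V = {[p83=p87], [p84], [p85=p86]}: π^{-1}(V) = {p83, p84, p85, p86, p87} ∈ τ ✓.
Open sets in the quotient: τ_Q = {{}, {[p84]}, {[p83=p87], [p85=p86]}, {[p83=p87], [p84], [p85=p86]}} (4 elements).


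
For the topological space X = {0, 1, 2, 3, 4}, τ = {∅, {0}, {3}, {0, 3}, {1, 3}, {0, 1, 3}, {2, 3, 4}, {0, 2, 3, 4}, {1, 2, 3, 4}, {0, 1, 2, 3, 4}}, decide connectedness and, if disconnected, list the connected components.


(X, τ) is disconnected; components = [{0}, {1, 2, 3, 4}].

Find clopen sets (U ∈ τ with X ∖ U ∈ τ):
  U = ∅, X ∖ U = {0, 1, 2, 3, 4} — both open, so U is clopen.
  U = {0}, X ∖ U = {1, 2, 3, 4} — both open, so U is clopen.
  U = {1, 2, 3, 4}, X ∖ U = {0} — both open, so U is clopen.
  U = {0, 1, 2, 3, 4}, X ∖ U = ∅ — both open, so U is clopen.
Nontrivial clopen(s) exist: e.g. {1, 2, 3, 4}. So (X, τ) is disconnected.
Compute connected components by grouping points that agree on all clopens:
  component: {0}
  component: {1, 2, 3, 4}


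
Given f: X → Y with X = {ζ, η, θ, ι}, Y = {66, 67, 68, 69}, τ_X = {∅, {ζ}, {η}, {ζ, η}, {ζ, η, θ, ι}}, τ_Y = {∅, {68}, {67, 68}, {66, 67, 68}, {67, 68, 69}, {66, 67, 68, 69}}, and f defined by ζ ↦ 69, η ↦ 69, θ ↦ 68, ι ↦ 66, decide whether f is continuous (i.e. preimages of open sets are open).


f is NOT continuous.

Compute f^{-1}(U) for each U ∈ τ_Y:
  U = ∅: f^{-1}(U) = ∅ ∈ τ_X ✓.
  U = {68}: f^{-1}(U) = {θ} ∉ τ_X ✗.
  U = {67, 68}: f^{-1}(U) = {θ} ∉ τ_X ✗.
  U = {66, 67, 68}: f^{-1}(U) = {θ, ι} ∉ τ_X ✗.
  U = {67, 68, 69}: f^{-1}(U) = {ζ, η, θ} ∉ τ_X ✗.
  U = {66, 67, 68, 69}: f^{-1}(U) = {ζ, η, θ, ι} ∈ τ_X ✓.
Found U = {68} with f^{-1}(U) = {θ} not in τ_X. Therefore f is NOT continuous.


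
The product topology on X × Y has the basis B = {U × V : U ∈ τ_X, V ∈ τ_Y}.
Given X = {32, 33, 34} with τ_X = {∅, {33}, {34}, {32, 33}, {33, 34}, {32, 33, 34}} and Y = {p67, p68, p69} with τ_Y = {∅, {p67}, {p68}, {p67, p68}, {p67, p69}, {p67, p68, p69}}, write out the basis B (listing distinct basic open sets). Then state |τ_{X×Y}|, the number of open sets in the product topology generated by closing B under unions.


Basis B = {∅ × ∅, {33} × {p67}, {33} × {p68}, {34} × {p67}, {34} × {p68}, {32, 33} × {p67}, {32, 33} × {p68}, {33} × {p67, p68}, {33} × {p67, p69}, {33, 34} × {p67}, {33, 34} × {p68}, {34} × {p67, p68}, {34} × {p67, p69}, {32, 33, 34} × {p67}, {32, 33, 34} × {p68}, {33} × {p67, p68, p69}, {34} × {p67, p68, p69}, {32, 33} × {p67, p68}, {32, 33} × {p67, p69}, {33, 34} × {p67, p68}, {33, 34} × {p67, p69}, {32, 33} × {p67, p68, p69}, {32, 33, 34} × {p67, p68}, {32, 33, 34} × {p67, p69}, {33, 34} × {p67, p68, p69}, {32, 33, 34} × {p67, p68, p69}}; |τ_{X×Y}| = 108.

Enumerate products U × V with U ∈ τ_X, V ∈ τ_Y (deduplicated):
  ∅ × ∅ = {} (∅)
  {33} × {p67} = {(33,p67)}
  {33} × {p68} = {(33,p68)}
  {34} × {p67} = {(34,p67)}
  {34} × {p68} = {(34,p68)}
  {32, 33} × {p67} = {(32,p67), (33,p67)}
  {32, 33} × {p68} = {(32,p68), (33,p68)}
  {33} × {p67, p68} = {(33,p67), (33,p68)}
  {33} × {p67, p69} = {(33,p67), (33,p69)}
  {33, 34} × {p67} = {(33,p67), (34,p67)}
  {33, 34} × {p68} = {(33,p68), (34,p68)}
  {34} × {p67, p68} = {(34,p67), (34,p68)}
  {34} × {p67, p69} = {(34,p67), (34,p69)}
  {32, 33, 34} × {p67} = {(32,p67), (33,p67), (34,p67)}
  {32, 33, 34} × {p68} = {(32,p68), (33,p68), (34,p68)}
  {33} × {p67, p68, p69} = {(33,p67), (33,p68), (33,p69)}
  {34} × {p67, p68, p69} = {(34,p67), (34,p68), (34,p69)}
  {32, 33} × {p67, p68} = {(32,p67), (32,p68), (33,p67), (33,p68)}
  {32, 33} × {p67, p69} = {(32,p67), (32,p69), (33,p67), (33,p69)}
  {33, 34} × {p67, p68} = {(33,p67), (33,p68), (34,p67), (34,p68)}
  {33, 34} × {p67, p69} = {(33,p67), (33,p69), (34,p67), (34,p69)}
  {32, 33} × {p67, p68, p69} = {(32,p67), (32,p68), (32,p69), (33,p67), (33,p68), (33,p69)}
  {32, 33, 34} × {p67, p68} = {(32,p67), (32,p68), (33,p67), (33,p68), (34,p67), (34,p68)}
  {32, 33, 34} × {p67, p69} = {(32,p67), (32,p69), (33,p67), (33,p69), (34,p67), (34,p69)}
  {33, 34} × {p67, p68, p69} = {(33,p67), (33,p68), (33,p69), (34,p67), (34,p68), (34,p69)}
  {32, 33, 34} × {p67, p68, p69} = {(32,p67), (32,p68), (32,p69), (33,p67), (33,p68), (33,p69), (34,p67), (34,p68), (34,p69)}
These 26 distinct sets form the basis B.
Close under arbitrary unions to get τ_{X×Y}; counting gives |τ_{X×Y}| = 108.


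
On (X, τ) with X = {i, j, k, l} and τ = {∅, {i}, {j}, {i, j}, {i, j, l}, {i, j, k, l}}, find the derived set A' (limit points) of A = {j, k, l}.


A' = {k, l}

For each x ∈ X, list the open sets U ∈ τ with x ∈ U, then check whether U ∩ (A ∖ {x}) ≠ ∅ for every such U.
  x = i: open {i} ∋ x has {i} ∩ (A ∖ {i}) = ∅, so x is NOT a limit point.
  x = j: open {j} ∋ x has {j} ∩ (A ∖ {j}) = ∅, so x is NOT a limit point.
  x = k: opens ∋ x are {i, j, k, l}; each meets A ∖ {k}, so x IS a limit point.
  x = l: opens ∋ x are {i, j, l}, {i, j, k, l}; each meets A ∖ {l}, so x IS a limit point.
Collecting: A' = {k, l}.


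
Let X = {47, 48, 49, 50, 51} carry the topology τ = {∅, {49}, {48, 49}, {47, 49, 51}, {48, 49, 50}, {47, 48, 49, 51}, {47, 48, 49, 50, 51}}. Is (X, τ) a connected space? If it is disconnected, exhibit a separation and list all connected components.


(X, τ) is connected.

Find clopen sets (U ∈ τ with X ∖ U ∈ τ):
  U = ∅, X ∖ U = {47, 48, 49, 50, 51} — both open, so U is clopen.
  U = {47, 48, 49, 50, 51}, X ∖ U = ∅ — both open, so U is clopen.
Only trivial clopens (∅ and X) exist, so (X, τ) is connected.
Compute connected components by grouping points that agree on all clopens:
  component: {47, 48, 49, 50, 51}


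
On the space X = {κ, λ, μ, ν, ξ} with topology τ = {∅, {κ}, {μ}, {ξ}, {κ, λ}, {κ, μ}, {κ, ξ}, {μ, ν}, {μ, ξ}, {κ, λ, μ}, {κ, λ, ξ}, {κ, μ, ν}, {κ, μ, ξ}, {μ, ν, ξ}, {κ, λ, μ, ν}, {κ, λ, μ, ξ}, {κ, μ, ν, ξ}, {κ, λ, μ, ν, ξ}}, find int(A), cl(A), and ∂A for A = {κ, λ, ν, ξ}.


int(A) = {κ, λ, ξ}, cl(A) = {κ, λ, ν, ξ}, ∂A = {ν}.

Closed sets in (X, τ) are complements of opens:
  closed(X, τ) = {∅, {λ}, {ν}, {ξ}, {κ, λ}, {λ, ν}, {λ, ξ}, {μ, ν}, {ν, ξ}, {κ, λ, ν}, {κ, λ, ξ}, {λ, μ, ν}, {λ, ν, ξ}, {μ, ν, ξ}, {κ, λ, μ, ν}, {κ, λ, ν, ξ}, {λ, μ, ν, ξ}, {κ, λ, μ, ν, ξ}}.
int(A) = ⋃ {U ∈ τ : U ⊆ A}. Opens contained in A: ∅, {κ}, {ξ}, {κ, λ}, {κ, ξ}, {κ, λ, ξ}.
Taking the union of these: int(A) = {κ, λ, ξ}.
cl(A) = ⋂ {C closed : A ⊆ C}. Closed sets containing A: {κ, λ, ν, ξ}, {κ, λ, μ, ν, ξ}.
Intersecting these: cl(A) = {κ, λ, ν, ξ}.
∂A = cl(A) ∖ int(A) = {κ, λ, ν, ξ} ∖ {κ, λ, ξ} = {ν}.


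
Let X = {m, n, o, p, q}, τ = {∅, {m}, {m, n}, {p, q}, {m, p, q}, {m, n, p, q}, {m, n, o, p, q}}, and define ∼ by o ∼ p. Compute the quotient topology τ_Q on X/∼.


X/∼ = {[m], [n], [o=p], [q]}; |τ_Q| = 4.

Equivalence classes: [m], [n], [o=p], [q].
Quotient map π: X → X/∼ sends m ↦ [m], n ↦ [n], o ↦ [o=p], p ↦ [o=p], q ↦ [q].
For each subset V ⊆ X/∼, compute π^{-1}(V) ⊆ X and check whether π^{-1}(V) ∈ τ. V is open in τ_Q iff π^{-1}(V) ∈ τ.
  V = {}: π^{-1}(V) = ∅ ∈ τ ✓.
  V = {[m]}: π^{-1}(V) = {m} ∈ τ ✓.
  V = {[n]}: π^{-1}(V) = {n} ∉ τ ✗.
  V = {[m], [n]}: π^{-1}(V) = {m, n} ∈ τ ✓.
  V = {[o=p]}: π^{-1}(V) = {o, p} ∉ τ ✗.
  V = {[m], [o=p]}: π^{-1}(V) = {m, o, p} ∉ τ ✗.
  V = {[n], [o=p]}: π^{-1}(V) = {n, o, p} ∉ τ ✗.
  V = {[m], [n], [o=p]}: π^{-1}(V) = {m, n, o, p} ∉ τ ✗.
  V = {[q]}: π^{-1}(V) = {q} ∉ τ ✗.
  V = {[m], [q]}: π^{-1}(V) = {m, q} ∉ τ ✗.
  V = {[n], [q]}: π^{-1}(V) = {n, q} ∉ τ ✗.
  V = {[m], [n], [q]}: π^{-1}(V) = {m, n, q} ∉ τ ✗.
  V = {[o=p], [q]}: π^{-1}(V) = {o, p, q} ∉ τ ✗.
  V = {[m], [o=p], [q]}: π^{-1}(V) = {m, o, p, q} ∉ τ ✗.
  V = {[n], [o=p], [q]}: π^{-1}(V) = {n, o, p, q} ∉ τ ✗.
  V = {[m], [n], [o=p], [q]}: π^{-1}(V) = {m, n, o, p, q} ∈ τ ✓.
Open sets in the quotient: τ_Q = {{}, {[m]}, {[m], [n]}, {[m], [n], [o=p], [q]}} (4 elements).


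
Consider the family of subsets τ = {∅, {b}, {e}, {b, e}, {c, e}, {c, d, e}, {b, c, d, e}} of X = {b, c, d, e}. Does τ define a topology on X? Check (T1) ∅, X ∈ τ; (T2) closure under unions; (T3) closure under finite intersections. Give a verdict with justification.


τ is NOT a topology on X.

Axiom (T1): ∅ ∈ τ? Yes; X ∈ τ? Yes.
Axiom (T2/T3): check pairwise unions and intersections of members of τ.
Counterexample for (T2): {b} ∪ {c, e} = {b, c, e} ∉ τ. Therefore τ is NOT a topology.


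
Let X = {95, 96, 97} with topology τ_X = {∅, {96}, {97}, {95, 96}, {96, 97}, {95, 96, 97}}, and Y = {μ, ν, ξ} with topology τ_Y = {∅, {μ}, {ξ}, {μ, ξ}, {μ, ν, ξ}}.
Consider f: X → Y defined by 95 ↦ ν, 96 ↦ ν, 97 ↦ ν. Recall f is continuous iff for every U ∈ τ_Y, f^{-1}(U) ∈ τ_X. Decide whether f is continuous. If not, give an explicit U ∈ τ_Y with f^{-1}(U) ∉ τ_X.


f IS continuous.

Compute f^{-1}(U) for each U ∈ τ_Y:
  U = ∅: f^{-1}(U) = ∅ ∈ τ_X ✓.
  U = {μ}: f^{-1}(U) = ∅ ∈ τ_X ✓.
  U = {ξ}: f^{-1}(U) = ∅ ∈ τ_X ✓.
  U = {μ, ξ}: f^{-1}(U) = ∅ ∈ τ_X ✓.
  U = {μ, ν, ξ}: f^{-1}(U) = {95, 96, 97} ∈ τ_X ✓.
Every preimage lies in τ_X, so f IS continuous.


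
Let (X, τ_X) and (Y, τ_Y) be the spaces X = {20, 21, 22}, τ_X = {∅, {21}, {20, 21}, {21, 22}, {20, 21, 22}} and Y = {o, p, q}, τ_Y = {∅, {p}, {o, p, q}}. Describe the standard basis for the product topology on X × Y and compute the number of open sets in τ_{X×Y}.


Basis B = {∅ × ∅, {21} × {p}, {20, 21} × {p}, {21, 22} × {p}, {20, 21, 22} × {p}, {21} × {o, p, q}, {20, 21} × {o, p, q}, {21, 22} × {o, p, q}, {20, 21, 22} × {o, p, q}}; |τ_{X×Y}| = 14.

Enumerate products U × V with U ∈ τ_X, V ∈ τ_Y (deduplicated):
  ∅ × ∅ = {} (∅)
  {21} × {p} = {(21,p)}
  {20, 21} × {p} = {(20,p), (21,p)}
  {21, 22} × {p} = {(21,p), (22,p)}
  {20, 21, 22} × {p} = {(20,p), (21,p), (22,p)}
  {21} × {o, p, q} = {(21,o), (21,p), (21,q)}
  {20, 21} × {o, p, q} = {(20,o), (20,p), (20,q), (21,o), (21,p), (21,q)}
  {21, 22} × {o, p, q} = {(21,o), (21,p), (21,q), (22,o), (22,p), (22,q)}
  {20, 21, 22} × {o, p, q} = {(20,o), (20,p), (20,q), (21,o), (21,p), (21,q), (22,o), (22,p), (22,q)}
These 9 distinct sets form the basis B.
Close under arbitrary unions to get τ_{X×Y}; counting gives |τ_{X×Y}| = 14.


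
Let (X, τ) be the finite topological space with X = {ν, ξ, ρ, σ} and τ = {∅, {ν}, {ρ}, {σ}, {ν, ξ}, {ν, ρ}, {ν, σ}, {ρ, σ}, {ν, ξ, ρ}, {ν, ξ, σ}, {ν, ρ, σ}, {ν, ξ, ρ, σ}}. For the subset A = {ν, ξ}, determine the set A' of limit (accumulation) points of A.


A' = {ξ}

For each x ∈ X, list the open sets U ∈ τ with x ∈ U, then check whether U ∩ (A ∖ {x}) ≠ ∅ for every such U.
  x = ν: open {ν} ∋ x has {ν} ∩ (A ∖ {ν}) = ∅, so x is NOT a limit point.
  x = ξ: opens ∋ x are {ν, ξ}, {ν, ξ, ρ}, {ν, ξ, σ}, {ν, ξ, ρ, σ}; each meets A ∖ {ξ}, so x IS a limit point.
  x = ρ: open {ρ} ∋ x has {ρ} ∩ (A ∖ {ρ}) = ∅, so x is NOT a limit point.
  x = σ: open {σ} ∋ x has {σ} ∩ (A ∖ {σ}) = ∅, so x is NOT a limit point.
Collecting: A' = {ξ}.


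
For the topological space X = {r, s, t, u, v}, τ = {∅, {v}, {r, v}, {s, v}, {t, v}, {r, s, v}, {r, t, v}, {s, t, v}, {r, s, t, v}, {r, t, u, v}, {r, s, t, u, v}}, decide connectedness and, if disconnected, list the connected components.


(X, τ) is connected.

Find clopen sets (U ∈ τ with X ∖ U ∈ τ):
  U = ∅, X ∖ U = {r, s, t, u, v} — both open, so U is clopen.
  U = {r, s, t, u, v}, X ∖ U = ∅ — both open, so U is clopen.
Only trivial clopens (∅ and X) exist, so (X, τ) is connected.
Compute connected components by grouping points that agree on all clopens:
  component: {r, s, t, u, v}


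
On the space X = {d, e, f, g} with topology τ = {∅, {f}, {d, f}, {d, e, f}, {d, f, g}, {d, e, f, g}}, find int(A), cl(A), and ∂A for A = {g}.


int(A) = ∅, cl(A) = {g}, ∂A = {g}.

Closed sets in (X, τ) are complements of opens:
  closed(X, τ) = {∅, {e}, {g}, {e, g}, {d, e, g}, {d, e, f, g}}.
int(A) = ⋃ {U ∈ τ : U ⊆ A}. Opens contained in A: ∅.
Taking the union of these: int(A) = ∅.
cl(A) = ⋂ {C closed : A ⊆ C}. Closed sets containing A: {g}, {e, g}, {d, e, g}, {d, e, f, g}.
Intersecting these: cl(A) = {g}.
∂A = cl(A) ∖ int(A) = {g} ∖ ∅ = {g}.


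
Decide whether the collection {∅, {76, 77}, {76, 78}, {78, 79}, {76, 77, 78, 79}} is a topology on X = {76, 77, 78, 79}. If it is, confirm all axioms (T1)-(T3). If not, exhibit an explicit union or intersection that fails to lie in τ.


τ is NOT a topology on X.

Axiom (T1): ∅ ∈ τ? Yes; X ∈ τ? Yes.
Axiom (T2/T3): check pairwise unions and intersections of members of τ.
Counterexample for (T3): {76, 77} ∩ {76, 78} = {76} ∉ τ. Therefore τ is NOT a topology.


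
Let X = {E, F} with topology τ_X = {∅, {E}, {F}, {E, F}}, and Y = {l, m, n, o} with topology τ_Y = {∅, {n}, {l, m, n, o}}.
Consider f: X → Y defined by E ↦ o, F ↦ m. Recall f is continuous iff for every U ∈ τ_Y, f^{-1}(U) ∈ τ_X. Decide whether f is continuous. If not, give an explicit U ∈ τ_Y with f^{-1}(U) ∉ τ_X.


f IS continuous.

Compute f^{-1}(U) for each U ∈ τ_Y:
  U = ∅: f^{-1}(U) = ∅ ∈ τ_X ✓.
  U = {n}: f^{-1}(U) = ∅ ∈ τ_X ✓.
  U = {l, m, n, o}: f^{-1}(U) = {E, F} ∈ τ_X ✓.
Every preimage lies in τ_X, so f IS continuous.


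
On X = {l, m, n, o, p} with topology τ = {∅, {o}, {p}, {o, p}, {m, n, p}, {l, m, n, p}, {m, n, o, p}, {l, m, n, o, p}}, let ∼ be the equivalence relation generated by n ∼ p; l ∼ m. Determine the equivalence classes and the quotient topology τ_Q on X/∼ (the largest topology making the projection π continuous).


X/∼ = {[l=m], [n=p], [o]}; |τ_Q| = 4.

Equivalence classes: [l=m], [n=p], [o].
Quotient map π: X → X/∼ sends l ↦ [l=m], m ↦ [l=m], n ↦ [n=p], o ↦ [o], p ↦ [n=p].
For each subset V ⊆ X/∼, compute π^{-1}(V) ⊆ X and check whether π^{-1}(V) ∈ τ. V is open in τ_Q iff π^{-1}(V) ∈ τ.
  V = {}: π^{-1}(V) = ∅ ∈ τ ✓.
  V = {[l=m]}: π^{-1}(V) = {l, m} ∉ τ ✗.
  V = {[n=p]}: π^{-1}(V) = {n, p} ∉ τ ✗.
  V = {[l=m], [n=p]}: π^{-1}(V) = {l, m, n, p} ∈ τ ✓.
  V = {[o]}: π^{-1}(V) = {o} ∈ τ ✓.
  V = {[l=m], [o]}: π^{-1}(V) = {l, m, o} ∉ τ ✗.
  V = {[n=p], [o]}: π^{-1}(V) = {n, o, p} ∉ τ ✗.
  V = {[l=m], [n=p], [o]}: π^{-1}(V) = {l, m, n, o, p} ∈ τ ✓.
Open sets in the quotient: τ_Q = {{}, {[l=m], [n=p]}, {[o]}, {[l=m], [n=p], [o]}} (4 elements).


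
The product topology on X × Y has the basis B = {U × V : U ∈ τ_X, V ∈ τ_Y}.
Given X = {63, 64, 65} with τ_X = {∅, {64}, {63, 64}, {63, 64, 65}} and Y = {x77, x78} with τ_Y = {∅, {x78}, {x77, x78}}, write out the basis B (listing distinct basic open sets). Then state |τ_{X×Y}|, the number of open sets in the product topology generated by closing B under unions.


Basis B = {∅ × ∅, {64} × {x78}, {63, 64} × {x78}, {64} × {x77, x78}, {63, 64, 65} × {x78}, {63, 64} × {x77, x78}, {63, 64, 65} × {x77, x78}}; |τ_{X×Y}| = 10.

Enumerate products U × V with U ∈ τ_X, V ∈ τ_Y (deduplicated):
  ∅ × ∅ = {} (∅)
  {64} × {x78} = {(64,x78)}
  {63, 64} × {x78} = {(63,x78), (64,x78)}
  {64} × {x77, x78} = {(64,x77), (64,x78)}
  {63, 64, 65} × {x78} = {(63,x78), (64,x78), (65,x78)}
  {63, 64} × {x77, x78} = {(63,x77), (63,x78), (64,x77), (64,x78)}
  {63, 64, 65} × {x77, x78} = {(63,x77), (63,x78), (64,x77), (64,x78), (65,x77), (65,x78)}
These 7 distinct sets form the basis B.
Close under arbitrary unions to get τ_{X×Y}; counting gives |τ_{X×Y}| = 10.


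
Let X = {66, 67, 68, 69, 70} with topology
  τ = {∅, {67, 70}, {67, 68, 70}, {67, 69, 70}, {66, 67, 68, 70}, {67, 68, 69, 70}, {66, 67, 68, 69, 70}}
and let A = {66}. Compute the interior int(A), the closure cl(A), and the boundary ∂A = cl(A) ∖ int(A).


int(A) = ∅, cl(A) = {66}, ∂A = {66}.

Closed sets in (X, τ) are complements of opens:
  closed(X, τ) = {∅, {66}, {69}, {66, 68}, {66, 69}, {66, 68, 69}, {66, 67, 68, 69, 70}}.
int(A) = ⋃ {U ∈ τ : U ⊆ A}. Opens contained in A: ∅.
Taking the union of these: int(A) = ∅.
cl(A) = ⋂ {C closed : A ⊆ C}. Closed sets containing A: {66}, {66, 68}, {66, 69}, {66, 68, 69}, {66, 67, 68, 69, 70}.
Intersecting these: cl(A) = {66}.
∂A = cl(A) ∖ int(A) = {66} ∖ ∅ = {66}.


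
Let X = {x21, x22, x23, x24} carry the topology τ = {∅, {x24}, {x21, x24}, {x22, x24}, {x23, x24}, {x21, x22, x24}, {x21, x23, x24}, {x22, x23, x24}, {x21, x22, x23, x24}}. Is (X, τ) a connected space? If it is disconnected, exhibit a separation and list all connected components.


(X, τ) is connected.

Find clopen sets (U ∈ τ with X ∖ U ∈ τ):
  U = ∅, X ∖ U = {x21, x22, x23, x24} — both open, so U is clopen.
  U = {x21, x22, x23, x24}, X ∖ U = ∅ — both open, so U is clopen.
Only trivial clopens (∅ and X) exist, so (X, τ) is connected.
Compute connected components by grouping points that agree on all clopens:
  component: {x21, x22, x23, x24}


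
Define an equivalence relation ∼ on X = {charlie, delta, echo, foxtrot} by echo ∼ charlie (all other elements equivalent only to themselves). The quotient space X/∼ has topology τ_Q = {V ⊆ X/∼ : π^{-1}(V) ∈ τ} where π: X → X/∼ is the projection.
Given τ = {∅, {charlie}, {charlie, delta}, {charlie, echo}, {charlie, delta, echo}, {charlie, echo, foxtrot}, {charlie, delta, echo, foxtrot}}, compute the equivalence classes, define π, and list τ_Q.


X/∼ = {[charlie=echo], [delta], [foxtrot]}; |τ_Q| = 5.

Equivalence classes: [charlie=echo], [delta], [foxtrot].
Quotient map π: X → X/∼ sends charlie ↦ [charlie=echo], delta ↦ [delta], echo ↦ [charlie=echo], foxtrot ↦ [foxtrot].
For each subset V ⊆ X/∼, compute π^{-1}(V) ⊆ X and check whether π^{-1}(V) ∈ τ. V is open in τ_Q iff π^{-1}(V) ∈ τ.
  V = {}: π^{-1}(V) = ∅ ∈ τ ✓.
  V = {[charlie=echo]}: π^{-1}(V) = {charlie, echo} ∈ τ ✓.
  V = {[delta]}: π^{-1}(V) = {delta} ∉ τ ✗.
  V = {[charlie=echo], [delta]}: π^{-1}(V) = {charlie, delta, echo} ∈ τ ✓.
  V = {[foxtrot]}: π^{-1}(V) = {foxtrot} ∉ τ ✗.
  V = {[charlie=echo], [foxtrot]}: π^{-1}(V) = {charlie, echo, foxtrot} ∈ τ ✓.
  V = {[delta], [foxtrot]}: π^{-1}(V) = {delta, foxtrot} ∉ τ ✗.
  V = {[charlie=echo], [delta], [foxtrot]}: π^{-1}(V) = {charlie, delta, echo, foxtrot} ∈ τ ✓.
Open sets in the quotient: τ_Q = {{}, {[charlie=echo]}, {[charlie=echo], [delta]}, {[charlie=echo], [foxtrot]}, {[charlie=echo], [delta], [foxtrot]}} (5 elements).


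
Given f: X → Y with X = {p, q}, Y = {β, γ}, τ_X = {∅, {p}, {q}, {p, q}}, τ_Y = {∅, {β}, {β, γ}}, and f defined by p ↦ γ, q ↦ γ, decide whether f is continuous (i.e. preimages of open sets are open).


f IS continuous.

Compute f^{-1}(U) for each U ∈ τ_Y:
  U = ∅: f^{-1}(U) = ∅ ∈ τ_X ✓.
  U = {β}: f^{-1}(U) = ∅ ∈ τ_X ✓.
  U = {β, γ}: f^{-1}(U) = {p, q} ∈ τ_X ✓.
Every preimage lies in τ_X, so f IS continuous.


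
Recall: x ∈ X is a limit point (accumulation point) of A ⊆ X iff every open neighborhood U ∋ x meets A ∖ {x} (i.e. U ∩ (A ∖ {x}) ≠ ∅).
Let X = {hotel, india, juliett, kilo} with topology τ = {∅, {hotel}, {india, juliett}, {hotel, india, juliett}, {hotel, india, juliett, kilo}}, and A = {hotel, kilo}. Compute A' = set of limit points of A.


A' = {kilo}

For each x ∈ X, list the open sets U ∈ τ with x ∈ U, then check whether U ∩ (A ∖ {x}) ≠ ∅ for every such U.
  x = hotel: open {hotel} ∋ x has {hotel} ∩ (A ∖ {hotel}) = ∅, so x is NOT a limit point.
  x = india: open {india, juliett} ∋ x has {india, juliett} ∩ (A ∖ {india}) = ∅, so x is NOT a limit point.
  x = juliett: open {india, juliett} ∋ x has {india, juliett} ∩ (A ∖ {juliett}) = ∅, so x is NOT a limit point.
  x = kilo: opens ∋ x are {hotel, india, juliett, kilo}; each meets A ∖ {kilo}, so x IS a limit point.
Collecting: A' = {kilo}.
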